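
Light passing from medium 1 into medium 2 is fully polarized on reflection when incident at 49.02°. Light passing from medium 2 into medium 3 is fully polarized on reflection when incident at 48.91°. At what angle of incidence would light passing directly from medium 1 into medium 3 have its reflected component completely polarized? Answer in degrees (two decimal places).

θ_B ≈ 52.86°

n₂/n₁ = tan 49.02° = 1.1512 and n₃/n₂ = tan 48.91° = 1.1467.
So n₃/n₁ = (n₂/n₁)(n₃/n₂) = 1.1512 × 1.1467 = 1.3201.
θ_B(1→3) = arctan(1.3201) = 52.86°.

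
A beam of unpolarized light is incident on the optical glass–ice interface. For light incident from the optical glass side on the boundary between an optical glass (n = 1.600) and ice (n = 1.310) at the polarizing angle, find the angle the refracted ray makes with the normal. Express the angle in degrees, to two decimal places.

First find Brewster's angle: tan θ_B = 1.310/1.600 = 0.8187, giving θ_B = 39.31°.
Since θ_B + θ_t = 90° at Brewster incidence, θ_t = 90° − 39.31° = 50.69°.

θ_t ≈ 50.69°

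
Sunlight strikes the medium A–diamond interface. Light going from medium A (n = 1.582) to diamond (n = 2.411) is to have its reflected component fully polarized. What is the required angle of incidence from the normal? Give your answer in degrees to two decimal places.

θ_B ≈ 56.73°

Brewster's condition: tan θ_B = n₂/n₁ = 2.411/1.582 = 1.5240.
So θ_B = arctan 1.5240 = 56.73°.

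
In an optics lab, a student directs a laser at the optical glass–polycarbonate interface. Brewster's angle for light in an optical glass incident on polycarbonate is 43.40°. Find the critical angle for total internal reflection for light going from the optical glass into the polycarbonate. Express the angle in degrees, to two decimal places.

tan θ_B = n₂/n₁ = tan 43.40° = 0.9457.
Total internal reflection: sin θ_c = n₂/n₁ = 0.9457.
θ_c = arcsin(0.9457) = 71.02°.

θ_c ≈ 71.02°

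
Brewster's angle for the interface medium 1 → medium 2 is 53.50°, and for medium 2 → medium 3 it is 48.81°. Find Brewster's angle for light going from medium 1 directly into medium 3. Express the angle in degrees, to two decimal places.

Each Brewster angle gives a ratio: n₂/n₁ = tan 53.50° = 1.3514, n₃/n₂ = tan 48.81° = 1.1427.
n₃/n₁ = 1.5443. Then tan θ_B(1→3) = n₃/n₁, so θ_B(1→3) = arctan(1.5443) = 57.07°.

θ_B ≈ 57.07°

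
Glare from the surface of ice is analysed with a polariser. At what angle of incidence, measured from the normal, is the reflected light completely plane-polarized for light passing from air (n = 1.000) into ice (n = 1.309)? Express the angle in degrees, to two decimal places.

θ_B ≈ 52.62°

At Brewster's angle the reflected and refracted rays are perpendicular, which with Snell's law gives tan θ_B = n₂/n₁.
tan θ_B = n₂/n₁ = 1.309/1.000 = 1.3090.
So θ_B = arctan 1.3090 = 52.62°.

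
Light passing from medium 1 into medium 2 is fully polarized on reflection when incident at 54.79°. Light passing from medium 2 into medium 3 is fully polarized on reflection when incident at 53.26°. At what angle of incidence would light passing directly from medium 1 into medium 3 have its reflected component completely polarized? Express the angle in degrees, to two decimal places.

tan θ_B(1→2) = n₂/n₁ = tan 54.79° = 1.4171.
tan θ_B(2→3) = n₃/n₂ = tan 53.26° = 1.3397.
Multiplying, n₃/n₁ = 1.4171 × 1.3397 = 1.8984, and θ_B(1→3) = arctan 1.8984 = 62.22°.

θ_B ≈ 62.22°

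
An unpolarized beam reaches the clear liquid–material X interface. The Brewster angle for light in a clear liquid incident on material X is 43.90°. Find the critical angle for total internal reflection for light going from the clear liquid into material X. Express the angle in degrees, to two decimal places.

θ_c ≈ 74.22°

From Brewster, n₂/n₁ = tan θ_B = tan 43.90° = 0.9623.
Then sin θ_c = n₂/n₁ = 0.9623, so θ_c = arcsin 0.9623 = 74.22°.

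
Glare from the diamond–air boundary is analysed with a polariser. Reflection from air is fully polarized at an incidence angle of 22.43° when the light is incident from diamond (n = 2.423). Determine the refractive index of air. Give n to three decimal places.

n ≈ 1.000

At the Brewster angle, tan θ_B = n₂/n₁ with n₁ on the incident side (diamond) and n₂ on the transmitted side (air).
n₂ = n₁ tan θ_B = 2.423 × tan 22.43° = 1.000.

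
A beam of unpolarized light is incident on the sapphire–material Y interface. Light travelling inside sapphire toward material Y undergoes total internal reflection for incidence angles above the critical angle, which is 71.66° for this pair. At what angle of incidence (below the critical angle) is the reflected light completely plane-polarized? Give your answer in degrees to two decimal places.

sin θ_c = n₂/n₁, so n₂/n₁ = sin 71.66° = 0.9492.
Brewster: tan θ_B = n₂/n₁ = 0.9492.
θ_B = arctan(0.9492) = 43.51°.

θ_B ≈ 43.51°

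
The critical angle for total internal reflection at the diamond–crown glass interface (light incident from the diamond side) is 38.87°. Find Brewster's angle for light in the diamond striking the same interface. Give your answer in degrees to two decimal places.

sin θ_c = n₂/n₁, so n₂/n₁ = sin 38.87° = 0.6276.
Brewster: tan θ_B = n₂/n₁ = 0.6276.
θ_B = arctan(0.6276) = 32.11°.

θ_B ≈ 32.11°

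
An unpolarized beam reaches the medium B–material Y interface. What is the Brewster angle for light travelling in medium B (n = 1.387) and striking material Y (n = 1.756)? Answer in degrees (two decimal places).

At Brewster's angle the reflected and refracted rays are perpendicular, which with Snell's law gives tan θ_B = n₂/n₁.
tan θ_B = n₂/n₁ = 1.756/1.387 = 1.2660.
θ_B = arctan(1.2660) = 51.70°.

θ_B ≈ 51.70°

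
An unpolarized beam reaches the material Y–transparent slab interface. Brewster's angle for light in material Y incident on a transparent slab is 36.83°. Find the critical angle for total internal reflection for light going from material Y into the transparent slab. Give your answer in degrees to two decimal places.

n₂/n₁ = tan 36.83° = 0.7489; the critical angle satisfies sin θ_c = n₂/n₁.
θ_c = arcsin(0.7489) = 48.50°.

θ_c ≈ 48.50°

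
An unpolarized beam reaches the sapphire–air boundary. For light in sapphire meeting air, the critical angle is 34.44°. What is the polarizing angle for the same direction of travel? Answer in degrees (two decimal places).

θ_B ≈ 29.49°

n₂/n₁ = sin θ_c = sin 34.44° = 0.5655.
tan θ_B equals the same ratio, so θ_B = arctan(0.5655) = 29.49°.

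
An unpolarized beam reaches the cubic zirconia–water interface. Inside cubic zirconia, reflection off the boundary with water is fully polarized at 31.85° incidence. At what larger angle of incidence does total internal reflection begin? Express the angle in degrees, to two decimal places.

n₂/n₁ = tan 31.85° = 0.6212; the critical angle satisfies sin θ_c = n₂/n₁.
θ_c = arcsin(0.6212) = 38.41°.

θ_c ≈ 38.41°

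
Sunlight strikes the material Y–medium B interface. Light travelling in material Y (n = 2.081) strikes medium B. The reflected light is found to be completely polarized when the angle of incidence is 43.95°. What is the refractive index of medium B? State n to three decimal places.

n ≈ 2.006

At Brewster's angle, tan θ_B = n₂/n₁ with n₁ on the incident side (material Y) and n₂ on the transmitted side (medium B).
n₂ = n₁ tan θ_B = 2.081 × tan 43.95° = 2.006.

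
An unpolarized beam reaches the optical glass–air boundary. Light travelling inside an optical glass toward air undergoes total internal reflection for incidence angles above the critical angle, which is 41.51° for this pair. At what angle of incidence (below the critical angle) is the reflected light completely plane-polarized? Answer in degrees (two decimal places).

θ_B ≈ 33.53°

At the critical angle sin θ_c = n₂/n₁, giving n₂/n₁ = sin 41.51° = 0.6628.
Then tan θ_B = n₂/n₁ = 0.6628, so θ_B = arctan 0.6628 = 33.53°.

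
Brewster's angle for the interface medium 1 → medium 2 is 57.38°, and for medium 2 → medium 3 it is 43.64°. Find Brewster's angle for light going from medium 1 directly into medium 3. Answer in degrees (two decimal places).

θ_B ≈ 56.13°

n₂/n₁ = tan 57.38° = 1.5625 and n₃/n₂ = tan 43.64° = 0.9536.
n₃/n₁ = 1.4900. Then tan θ_B(1→3) = n₃/n₁, so θ_B(1→3) = arctan(1.4900) = 56.13°.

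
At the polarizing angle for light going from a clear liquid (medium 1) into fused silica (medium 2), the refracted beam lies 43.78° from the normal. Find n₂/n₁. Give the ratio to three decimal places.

n₂/n₁ ≈ 1.044

At Brewster incidence θ_B = 90° − θ_t = 90° − 43.78° = 46.22°.
Then n₂/n₁ = tan θ_B = tan 46.22° = 1.044.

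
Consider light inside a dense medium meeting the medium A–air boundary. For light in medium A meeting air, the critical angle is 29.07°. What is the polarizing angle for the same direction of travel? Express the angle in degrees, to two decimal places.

sin θ_c = n₂/n₁, so n₂/n₁ = sin 29.07° = 0.4859.
Brewster: tan θ_B = n₂/n₁ = 0.4859.
θ_B = arctan(0.4859) = 25.91°.

θ_B ≈ 25.91°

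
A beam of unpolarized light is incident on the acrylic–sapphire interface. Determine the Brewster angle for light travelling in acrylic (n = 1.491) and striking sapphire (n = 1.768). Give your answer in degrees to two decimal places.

θ_B ≈ 49.86°

tan θ_B = n₂/n₁ = 1.768/1.491 = 1.1858.
So θ_B = arctan 1.1858 = 49.86°.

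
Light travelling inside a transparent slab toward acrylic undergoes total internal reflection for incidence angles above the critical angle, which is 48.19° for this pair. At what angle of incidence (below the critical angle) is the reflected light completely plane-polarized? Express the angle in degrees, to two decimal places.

sin θ_c = n₂/n₁, so n₂/n₁ = sin 48.19° = 0.7454.
Brewster: tan θ_B = n₂/n₁ = 0.7454.
θ_B = arctan(0.7454) = 36.70°.

θ_B ≈ 36.70°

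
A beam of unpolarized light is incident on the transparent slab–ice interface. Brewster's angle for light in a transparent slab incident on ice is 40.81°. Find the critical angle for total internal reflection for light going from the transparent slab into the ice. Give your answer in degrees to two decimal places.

θ_c ≈ 59.71°

n₂/n₁ = tan 40.81° = 0.8635; the critical angle satisfies sin θ_c = n₂/n₁.
θ_c = arcsin(0.8635) = 59.71°.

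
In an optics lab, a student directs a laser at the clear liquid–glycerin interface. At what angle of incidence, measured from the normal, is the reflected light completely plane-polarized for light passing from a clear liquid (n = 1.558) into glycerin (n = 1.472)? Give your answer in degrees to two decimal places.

The reflected p-component vanishes when tan θ_B = n₂/n₁.
tan θ_B = n₂/n₁ = 1.472/1.558 = 0.9448. Taking the arctangent, θ_B = 43.37°.

θ_B ≈ 43.37°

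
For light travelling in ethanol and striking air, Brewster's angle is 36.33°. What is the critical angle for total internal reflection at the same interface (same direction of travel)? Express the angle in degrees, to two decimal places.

θ_c ≈ 47.34°

tan θ_B = n₂/n₁ = tan 36.33° = 0.7354.
Total internal reflection: sin θ_c = n₂/n₁ = 0.7354.
θ_c = arcsin(0.7354) = 47.34°.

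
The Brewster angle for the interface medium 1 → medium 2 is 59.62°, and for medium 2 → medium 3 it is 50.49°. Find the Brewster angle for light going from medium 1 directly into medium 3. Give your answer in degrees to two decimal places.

θ_B ≈ 64.20°

Each Brewster angle gives a ratio: n₂/n₁ = tan 59.62° = 1.7058, n₃/n₂ = tan 50.49° = 1.2127.
n₃/n₁ = 2.0686. Then tan θ_B(1→3) = n₃/n₁, so θ_B(1→3) = arctan(2.0686) = 64.20°.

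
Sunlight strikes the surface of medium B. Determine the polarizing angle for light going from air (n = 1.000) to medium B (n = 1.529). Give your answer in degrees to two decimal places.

θ_B ≈ 56.81°

Brewster's condition: tan θ_B = n₂/n₁ = 1.529/1.000 = 1.5290.
So θ_B = arctan 1.5290 = 56.81°.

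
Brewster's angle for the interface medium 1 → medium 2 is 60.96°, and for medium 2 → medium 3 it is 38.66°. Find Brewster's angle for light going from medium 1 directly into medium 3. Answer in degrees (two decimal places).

θ_B ≈ 55.24°

Each Brewster angle gives a ratio: n₂/n₁ = tan 60.96° = 1.8011, n₃/n₂ = tan 38.66° = 0.8000.
n₃/n₁ = 1.4409. Then tan θ_B(1→3) = n₃/n₁, so θ_B(1→3) = arctan(1.4409) = 55.24°.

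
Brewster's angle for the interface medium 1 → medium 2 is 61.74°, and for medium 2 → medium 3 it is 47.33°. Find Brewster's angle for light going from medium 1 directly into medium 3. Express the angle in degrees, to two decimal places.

θ_B ≈ 63.64°

n₂/n₁ = tan 61.74° = 1.8603 and n₃/n₂ = tan 47.33° = 1.0848.
So n₃/n₁ = (n₂/n₁)(n₃/n₂) = 1.8603 × 1.0848 = 2.0181.
θ_B(1→3) = arctan(2.0181) = 63.64°.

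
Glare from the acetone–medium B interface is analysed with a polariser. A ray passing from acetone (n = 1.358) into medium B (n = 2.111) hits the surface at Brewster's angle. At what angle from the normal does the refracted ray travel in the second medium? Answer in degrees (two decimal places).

θ_t ≈ 32.75°

θ_B = arctan(n₂/n₁) = arctan(2.111/1.358) = 57.25°.
The refracted ray is perpendicular to the reflected ray, so θ_t = 90° − θ_B = 32.75°.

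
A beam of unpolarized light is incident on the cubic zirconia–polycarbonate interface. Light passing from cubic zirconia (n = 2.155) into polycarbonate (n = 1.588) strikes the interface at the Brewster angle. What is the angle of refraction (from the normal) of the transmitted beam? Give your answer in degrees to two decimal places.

First find Brewster's angle: tan θ_B = 1.588/2.155 = 0.7369, giving θ_B = 36.39°.
Since θ_B + θ_t = 90° at Brewster incidence, θ_t = 90° − 36.39° = 53.61°.

θ_t ≈ 53.61°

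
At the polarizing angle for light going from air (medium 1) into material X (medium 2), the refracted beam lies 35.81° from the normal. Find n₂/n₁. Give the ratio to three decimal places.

θ_B + θ_t = 90°, so θ_B = 90° − 35.81° = 54.19°.
Then n₂/n₁ = tan θ_B = tan 54.19° = 1.386.

n₂/n₁ ≈ 1.386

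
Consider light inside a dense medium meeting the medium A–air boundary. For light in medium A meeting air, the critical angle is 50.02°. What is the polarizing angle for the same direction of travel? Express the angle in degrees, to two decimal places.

sin θ_c = n₂/n₁, so n₂/n₁ = sin 50.02° = 0.7663.
Brewster: tan θ_B = n₂/n₁ = 0.7663.
θ_B = arctan(0.7663) = 37.46°.

θ_B ≈ 37.46°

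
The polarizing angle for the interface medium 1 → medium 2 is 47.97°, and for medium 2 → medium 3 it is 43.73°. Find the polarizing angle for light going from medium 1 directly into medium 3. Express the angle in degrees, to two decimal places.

θ_B ≈ 46.70°

Each Brewster angle gives a ratio: n₂/n₁ = tan 47.97° = 1.1094, n₃/n₂ = tan 43.73° = 0.9566.
Multiplying, n₃/n₁ = 1.1094 × 0.9566 = 1.0613, and θ_B(1→3) = arctan 1.0613 = 46.70°.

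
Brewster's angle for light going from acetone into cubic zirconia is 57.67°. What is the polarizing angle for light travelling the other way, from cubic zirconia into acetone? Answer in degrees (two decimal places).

θ_B' ≈ 32.33°

tan θ_B' = n₁/n₂ = 1/tan θ_B, so θ_B' = 90° − θ_B.
θ_B' = 90° − 57.67° = 32.33°.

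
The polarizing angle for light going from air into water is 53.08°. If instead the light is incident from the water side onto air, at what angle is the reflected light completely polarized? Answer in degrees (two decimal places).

Reversing the direction swaps n₁ and n₂, so tan θ_B' = 1/tan θ_B and θ_B' = 90° − θ_B.
Hence θ_B' = 90° − 53.08° = 36.92°.

θ_B' ≈ 36.92°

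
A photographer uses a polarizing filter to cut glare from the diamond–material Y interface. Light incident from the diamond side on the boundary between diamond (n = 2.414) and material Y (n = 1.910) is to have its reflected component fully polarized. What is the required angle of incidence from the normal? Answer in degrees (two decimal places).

Here n₂/n₁ = 1.910/2.414 = 0.7912, and Brewster's law gives tan θ_B = n₂/n₁.
So θ_B = arctan 0.7912 = 38.35°.

θ_B ≈ 38.35°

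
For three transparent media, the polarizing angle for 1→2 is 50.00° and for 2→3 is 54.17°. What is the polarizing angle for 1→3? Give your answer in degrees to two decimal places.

θ_B ≈ 58.79°

Each Brewster angle gives a ratio: n₂/n₁ = tan 50.00° = 1.1918, n₃/n₂ = tan 54.17° = 1.3850.
So n₃/n₁ = (n₂/n₁)(n₃/n₂) = 1.1918 × 1.3850 = 1.6506.
θ_B(1→3) = arctan(1.6506) = 58.79°.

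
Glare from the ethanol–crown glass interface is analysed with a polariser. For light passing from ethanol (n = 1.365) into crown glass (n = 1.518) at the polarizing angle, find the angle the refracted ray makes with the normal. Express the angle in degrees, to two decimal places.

tan θ_B = n₂/n₁ = 1.518/1.365 = 1.1121, so θ_B = 48.04°.
Since θ_B + θ_t = 90° at Brewster incidence, θ_t = 90° − 48.04° = 41.96°.

θ_t ≈ 41.96°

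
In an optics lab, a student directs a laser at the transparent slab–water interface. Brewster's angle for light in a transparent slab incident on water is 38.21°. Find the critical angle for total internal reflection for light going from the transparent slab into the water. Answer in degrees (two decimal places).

θ_c ≈ 51.93°

tan θ_B = n₂/n₁ = tan 38.21° = 0.7872.
Total internal reflection: sin θ_c = n₂/n₁ = 0.7872.
θ_c = arcsin(0.7872) = 51.93°.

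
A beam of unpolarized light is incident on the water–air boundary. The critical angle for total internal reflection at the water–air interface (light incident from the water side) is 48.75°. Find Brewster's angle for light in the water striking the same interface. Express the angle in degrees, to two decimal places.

n₂/n₁ = sin θ_c = sin 48.75° = 0.7518.
tan θ_B equals the same ratio, so θ_B = arctan(0.7518) = 36.94°.

θ_B ≈ 36.94°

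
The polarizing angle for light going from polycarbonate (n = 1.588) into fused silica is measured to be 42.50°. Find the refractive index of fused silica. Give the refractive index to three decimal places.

n ≈ 1.455

Brewster's law: tan θ_B = n₂/n₁ (light incident in polycarbonate, refracted into fused silica).
n₂ = n₁ tan θ_B = 1.588 × tan 42.50° = 1.455.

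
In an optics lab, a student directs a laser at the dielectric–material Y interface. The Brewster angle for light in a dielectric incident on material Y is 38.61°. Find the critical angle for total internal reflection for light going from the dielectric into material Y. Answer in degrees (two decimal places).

n₂/n₁ = tan 38.61° = 0.7986; the critical angle satisfies sin θ_c = n₂/n₁.
θ_c = arcsin(0.7986) = 52.99°.

θ_c ≈ 52.99°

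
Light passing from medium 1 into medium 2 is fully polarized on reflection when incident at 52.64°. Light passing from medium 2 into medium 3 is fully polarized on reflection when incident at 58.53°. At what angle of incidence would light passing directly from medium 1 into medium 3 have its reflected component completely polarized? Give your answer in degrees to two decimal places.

θ_B ≈ 64.95°

tan θ_B(1→2) = n₂/n₁ = tan 52.64° = 1.3098.
tan θ_B(2→3) = n₃/n₂ = tan 58.53° = 1.6338.
Multiplying, n₃/n₁ = 1.3098 × 1.6338 = 2.1400, and θ_B(1→3) = arctan 2.1400 = 64.95°.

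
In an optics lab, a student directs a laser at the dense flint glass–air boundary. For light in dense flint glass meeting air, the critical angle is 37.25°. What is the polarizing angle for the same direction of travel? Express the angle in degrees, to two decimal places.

θ_B ≈ 31.19°

At the critical angle sin θ_c = n₂/n₁, giving n₂/n₁ = sin 37.25° = 0.6053.
Then tan θ_B = n₂/n₁ = 0.6053, so θ_B = arctan 0.6053 = 31.19°.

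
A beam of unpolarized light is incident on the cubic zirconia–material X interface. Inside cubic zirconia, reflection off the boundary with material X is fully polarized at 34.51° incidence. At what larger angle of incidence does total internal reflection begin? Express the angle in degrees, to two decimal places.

θ_c ≈ 43.44°

From Brewster, n₂/n₁ = tan θ_B = tan 34.51° = 0.6875.
Then sin θ_c = n₂/n₁ = 0.6875, so θ_c = arcsin 0.6875 = 43.44°.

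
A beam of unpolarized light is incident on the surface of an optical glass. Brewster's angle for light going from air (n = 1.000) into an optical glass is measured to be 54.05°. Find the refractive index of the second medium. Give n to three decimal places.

n ≈ 1.379

At Brewster's angle, tan θ_B = n₂/n₁ with n₁ on the incident side (air) and n₂ on the transmitted side (an optical glass).
n₂ = n₁ tan θ_B = 1.000 × tan 54.05° = 1.379.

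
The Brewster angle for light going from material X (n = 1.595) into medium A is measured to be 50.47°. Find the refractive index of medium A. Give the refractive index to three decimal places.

Brewster's law: tan θ_B = n₂/n₁ (light incident in material X, refracted into medium A).
n₂ = n₁ tan θ_B = 1.595 × tan 50.47° = 1.933.

n ≈ 1.933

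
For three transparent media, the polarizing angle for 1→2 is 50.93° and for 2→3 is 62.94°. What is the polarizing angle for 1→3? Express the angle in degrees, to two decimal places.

n₂/n₁ = tan 50.93° = 1.2318 and n₃/n₂ = tan 62.94° = 1.9575.
n₃/n₁ = 2.4113. Then tan θ_B(1→3) = n₃/n₁, so θ_B(1→3) = arctan(2.4113) = 67.48°.

θ_B ≈ 67.48°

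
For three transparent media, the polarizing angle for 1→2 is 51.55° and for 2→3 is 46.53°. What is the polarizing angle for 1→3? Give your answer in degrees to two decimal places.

θ_B ≈ 53.03°

n₂/n₁ = tan 51.55° = 1.2594 and n₃/n₂ = tan 46.53° = 1.0549.
So n₃/n₁ = (n₂/n₁)(n₃/n₂) = 1.2594 × 1.0549 = 1.3286.
θ_B(1→3) = arctan(1.3286) = 53.03°.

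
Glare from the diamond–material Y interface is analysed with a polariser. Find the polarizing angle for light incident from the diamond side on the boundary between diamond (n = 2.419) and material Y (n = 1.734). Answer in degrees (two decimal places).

θ_B ≈ 35.63°

Here n₂/n₁ = 1.734/2.419 = 0.7168, and Brewster's law gives tan θ_B = n₂/n₁.
So θ_B = arctan 0.7168 = 35.63°.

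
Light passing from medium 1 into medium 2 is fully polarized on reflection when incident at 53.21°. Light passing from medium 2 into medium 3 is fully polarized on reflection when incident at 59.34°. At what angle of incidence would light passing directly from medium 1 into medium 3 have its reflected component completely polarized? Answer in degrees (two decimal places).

tan θ_B(1→2) = n₂/n₁ = tan 53.21° = 1.3372.
tan θ_B(2→3) = n₃/n₂ = tan 59.34° = 1.6869.
n₃/n₁ = 2.2557. Then tan θ_B(1→3) = n₃/n₁, so θ_B(1→3) = arctan(2.2557) = 66.09°.

θ_B ≈ 66.09°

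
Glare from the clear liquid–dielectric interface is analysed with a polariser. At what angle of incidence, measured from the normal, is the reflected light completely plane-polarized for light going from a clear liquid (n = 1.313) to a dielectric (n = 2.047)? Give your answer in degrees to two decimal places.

θ_B ≈ 57.32°

At Brewster's angle the reflected and refracted rays are perpendicular, which with Snell's law gives tan θ_B = n₂/n₁.
tan θ_B = n₂/n₁ = 2.047/1.313 = 1.5590.
θ_B = arctan(1.5590) = 57.32°.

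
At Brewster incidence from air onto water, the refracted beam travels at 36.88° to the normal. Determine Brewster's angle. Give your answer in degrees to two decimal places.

θ_B ≈ 53.12°

Since the reflected and refracted rays are at right angles at the polarizing angle, θ_B + θ_t = 90°.
θ_B = 90° − 36.88° = 53.12°.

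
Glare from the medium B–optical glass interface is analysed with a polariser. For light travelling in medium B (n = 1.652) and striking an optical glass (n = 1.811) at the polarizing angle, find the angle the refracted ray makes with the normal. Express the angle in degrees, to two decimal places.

θ_t ≈ 42.37°

First find Brewster's angle: tan θ_B = 1.811/1.652 = 1.0962, giving θ_B = 47.63°.
Since θ_B + θ_t = 90° at Brewster incidence, θ_t = 90° − 47.63° = 42.37°.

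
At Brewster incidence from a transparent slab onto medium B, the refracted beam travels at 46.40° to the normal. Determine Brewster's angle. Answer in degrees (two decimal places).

At Brewster's angle the reflected and refracted rays are perpendicular, so θ_B + θ_t = 90°.
θ_B = 90° − 46.40° = 43.60°.

θ_B ≈ 43.60°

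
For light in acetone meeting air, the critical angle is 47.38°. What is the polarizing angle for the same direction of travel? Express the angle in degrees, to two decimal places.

n₂/n₁ = sin θ_c = sin 47.38° = 0.7359.
tan θ_B equals the same ratio, so θ_B = arctan(0.7359) = 36.35°.

θ_B ≈ 36.35°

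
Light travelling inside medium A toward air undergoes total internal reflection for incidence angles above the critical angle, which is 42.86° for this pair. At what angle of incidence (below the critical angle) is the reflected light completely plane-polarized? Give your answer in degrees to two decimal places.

θ_B ≈ 34.22°

n₂/n₁ = sin θ_c = sin 42.86° = 0.6802.
tan θ_B equals the same ratio, so θ_B = arctan(0.6802) = 34.22°.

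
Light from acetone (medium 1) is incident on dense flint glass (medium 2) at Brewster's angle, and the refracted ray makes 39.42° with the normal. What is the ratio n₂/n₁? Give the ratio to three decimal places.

n₂/n₁ ≈ 1.217

At Brewster incidence θ_B = 90° − θ_t = 90° − 39.42° = 50.58°.
tan θ_B = n₂/n₁, so n₂/n₁ = tan 50.58° = 1.217.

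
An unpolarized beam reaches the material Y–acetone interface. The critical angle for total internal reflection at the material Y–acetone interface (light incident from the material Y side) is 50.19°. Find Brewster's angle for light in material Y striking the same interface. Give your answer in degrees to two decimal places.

θ_B ≈ 37.53°

At the critical angle sin θ_c = n₂/n₁, giving n₂/n₁ = sin 50.19° = 0.7682.
Then tan θ_B = n₂/n₁ = 0.7682, so θ_B = arctan 0.7682 = 37.53°.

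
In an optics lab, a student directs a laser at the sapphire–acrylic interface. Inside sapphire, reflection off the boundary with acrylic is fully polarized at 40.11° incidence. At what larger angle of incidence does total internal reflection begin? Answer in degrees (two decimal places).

From Brewster, n₂/n₁ = tan θ_B = tan 40.11° = 0.8424.
Then sin θ_c = n₂/n₁ = 0.8424, so θ_c = arcsin 0.8424 = 57.39°.

θ_c ≈ 57.39°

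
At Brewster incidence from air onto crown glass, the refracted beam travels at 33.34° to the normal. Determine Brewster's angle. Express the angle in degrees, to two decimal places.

θ_B ≈ 56.66°

At Brewster's angle the reflected and refracted rays are perpendicular, so θ_B + θ_t = 90°.
θ_B = 90° − 33.34° = 56.66°.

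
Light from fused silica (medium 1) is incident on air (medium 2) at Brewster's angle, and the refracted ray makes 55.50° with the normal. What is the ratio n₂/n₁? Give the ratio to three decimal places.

n₂/n₁ ≈ 0.687

θ_B + θ_t = 90°, so θ_B = 90° − 55.50° = 34.50°.
Then n₂/n₁ = tan θ_B = tan 34.50° = 0.687.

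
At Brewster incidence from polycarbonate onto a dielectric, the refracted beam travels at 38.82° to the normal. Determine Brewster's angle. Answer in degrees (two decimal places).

θ_B ≈ 51.18°

Brewster's condition makes the reflected and refracted beams perpendicular: θ_B + θ_t = 90°.
So θ_B = 90° − θ_t = 90° − 38.82° = 51.18°.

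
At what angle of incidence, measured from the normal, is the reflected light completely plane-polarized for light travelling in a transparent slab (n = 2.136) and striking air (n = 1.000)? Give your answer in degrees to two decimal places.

Brewster's condition: tan θ_B = n₂/n₁ = 1.000/2.136 = 0.4682.
θ_B = arctan(0.4682) = 25.09°.

θ_B ≈ 25.09°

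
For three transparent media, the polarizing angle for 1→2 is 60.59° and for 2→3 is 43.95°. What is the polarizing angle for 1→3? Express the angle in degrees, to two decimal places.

θ_B ≈ 59.68°

tan θ_B(1→2) = n₂/n₁ = tan 60.59° = 1.7740.
tan θ_B(2→3) = n₃/n₂ = tan 43.95° = 0.9640.
n₃/n₁ = 1.7101. Then tan θ_B(1→3) = n₃/n₁, so θ_B(1→3) = arctan(1.7101) = 59.68°.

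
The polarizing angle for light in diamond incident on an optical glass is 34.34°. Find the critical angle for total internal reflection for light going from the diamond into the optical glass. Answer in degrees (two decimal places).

tan θ_B = n₂/n₁ = tan 34.34° = 0.6832.
Total internal reflection: sin θ_c = n₂/n₁ = 0.6832.
θ_c = arcsin(0.6832) = 43.09°.

θ_c ≈ 43.09°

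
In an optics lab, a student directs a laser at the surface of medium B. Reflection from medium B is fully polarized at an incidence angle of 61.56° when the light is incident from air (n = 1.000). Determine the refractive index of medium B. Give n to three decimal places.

Brewster's law: tan θ_B = n₂/n₁ (light incident in air, refracted into medium B).
n₂ = n₁ tan θ_B = 1.000 × tan 61.56° = 1.846.

n ≈ 1.846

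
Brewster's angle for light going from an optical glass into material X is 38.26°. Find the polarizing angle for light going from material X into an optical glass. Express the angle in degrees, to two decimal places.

tan θ_B' = n₁/n₂ = 1/tan θ_B, so θ_B' = 90° − θ_B.
θ_B' = 90° − 38.26° = 51.74°.

θ_B' ≈ 51.74°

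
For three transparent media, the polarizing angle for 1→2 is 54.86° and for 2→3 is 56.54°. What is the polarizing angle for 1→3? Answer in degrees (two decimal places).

θ_B ≈ 65.05°

n₂/n₁ = tan 54.86° = 1.4207 and n₃/n₂ = tan 56.54° = 1.5131.
n₃/n₁ = 2.1498. Then tan θ_B(1→3) = n₃/n₁, so θ_B(1→3) = arctan(2.1498) = 65.05°.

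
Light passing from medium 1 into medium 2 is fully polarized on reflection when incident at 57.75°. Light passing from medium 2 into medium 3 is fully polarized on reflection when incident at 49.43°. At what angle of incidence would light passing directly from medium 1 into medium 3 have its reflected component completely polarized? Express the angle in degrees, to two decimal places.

θ_B ≈ 61.62°

Each Brewster angle gives a ratio: n₂/n₁ = tan 57.75° = 1.5849, n₃/n₂ = tan 49.43° = 1.1680.
So n₃/n₁ = (n₂/n₁)(n₃/n₂) = 1.5849 × 1.1680 = 1.8511.
θ_B(1→3) = arctan(1.8511) = 61.62°.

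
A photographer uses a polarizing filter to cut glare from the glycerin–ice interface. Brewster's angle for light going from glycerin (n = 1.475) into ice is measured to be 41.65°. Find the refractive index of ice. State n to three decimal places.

Full polarization of the reflected beam means tan θ_B = n₂/n₁, where n₁ is the incident medium (glycerin).
n₂ = n₁ tan θ_B = 1.475 × tan 41.65° = 1.312.

n ≈ 1.312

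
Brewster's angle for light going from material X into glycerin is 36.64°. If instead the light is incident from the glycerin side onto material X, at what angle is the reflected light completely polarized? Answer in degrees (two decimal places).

θ_B' ≈ 53.36°

Reversing the direction swaps n₁ and n₂, so tan θ_B' = 1/tan θ_B and θ_B' = 90° − θ_B.
Hence θ_B' = 90° − 36.64° = 53.36°.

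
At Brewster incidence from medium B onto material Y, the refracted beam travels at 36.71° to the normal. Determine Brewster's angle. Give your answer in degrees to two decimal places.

Since the reflected and refracted rays are at right angles at the polarizing angle, θ_B + θ_t = 90°.
θ_B = 90° − 36.71° = 53.29°.

θ_B ≈ 53.29°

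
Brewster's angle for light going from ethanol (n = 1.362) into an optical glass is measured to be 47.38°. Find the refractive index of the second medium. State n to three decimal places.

Brewster's law: tan θ_B = n₂/n₁ (light incident in ethanol, refracted into an optical glass).
n₂ = n₁ tan θ_B = 1.362 × tan 47.38° = 1.480.

n ≈ 1.480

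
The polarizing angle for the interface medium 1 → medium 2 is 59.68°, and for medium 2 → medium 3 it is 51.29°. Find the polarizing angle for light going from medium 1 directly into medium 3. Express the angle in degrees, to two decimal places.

θ_B ≈ 64.89°

n₂/n₁ = tan 59.68° = 1.7099 and n₃/n₂ = tan 51.29° = 1.2478.
So n₃/n₁ = (n₂/n₁)(n₃/n₂) = 1.7099 × 1.2478 = 2.1336.
θ_B(1→3) = arctan(2.1336) = 64.89°.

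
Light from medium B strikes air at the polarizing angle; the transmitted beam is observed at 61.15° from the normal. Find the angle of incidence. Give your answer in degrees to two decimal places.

θ_B ≈ 28.85°

At Brewster's angle the reflected and refracted rays are perpendicular, so θ_B + θ_t = 90°.
So θ_B = 90° − θ_t = 90° − 61.15° = 28.85°.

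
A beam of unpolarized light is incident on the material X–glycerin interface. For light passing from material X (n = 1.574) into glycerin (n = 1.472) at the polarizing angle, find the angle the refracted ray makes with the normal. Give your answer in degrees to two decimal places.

First find Brewster's angle: tan θ_B = 1.472/1.574 = 0.9352, giving θ_B = 43.08°.
The refracted ray is perpendicular to the reflected ray, so θ_t = 90° − θ_B = 46.92°.

θ_t ≈ 46.92°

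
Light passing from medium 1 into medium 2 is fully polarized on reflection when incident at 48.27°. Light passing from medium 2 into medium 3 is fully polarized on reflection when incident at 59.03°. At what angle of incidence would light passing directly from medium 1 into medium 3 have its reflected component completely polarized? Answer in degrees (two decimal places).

θ_B ≈ 61.84°

n₂/n₁ = tan 48.27° = 1.1212 and n₃/n₂ = tan 59.03° = 1.6663.
So n₃/n₁ = (n₂/n₁)(n₃/n₂) = 1.1212 × 1.6663 = 1.8682.
θ_B(1→3) = arctan(1.8682) = 61.84°.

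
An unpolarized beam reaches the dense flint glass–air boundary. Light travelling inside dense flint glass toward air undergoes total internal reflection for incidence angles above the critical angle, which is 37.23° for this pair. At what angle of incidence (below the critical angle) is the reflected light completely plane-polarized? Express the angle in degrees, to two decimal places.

θ_B ≈ 31.17°

sin θ_c = n₂/n₁, so n₂/n₁ = sin 37.23° = 0.6050.
Brewster: tan θ_B = n₂/n₁ = 0.6050.
θ_B = arctan(0.6050) = 31.17°.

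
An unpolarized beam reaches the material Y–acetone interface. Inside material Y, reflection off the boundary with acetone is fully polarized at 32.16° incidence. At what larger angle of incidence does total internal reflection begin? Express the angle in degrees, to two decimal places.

θ_c ≈ 38.96°

From Brewster, n₂/n₁ = tan θ_B = tan 32.16° = 0.6288.
Then sin θ_c = n₂/n₁ = 0.6288, so θ_c = arcsin 0.6288 = 38.96°.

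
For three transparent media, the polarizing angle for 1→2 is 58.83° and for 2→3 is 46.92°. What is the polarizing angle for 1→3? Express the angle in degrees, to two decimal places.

tan θ_B(1→2) = n₂/n₁ = tan 58.83° = 1.6531.
tan θ_B(2→3) = n₃/n₂ = tan 46.92° = 1.0694.
So n₃/n₁ = (n₂/n₁)(n₃/n₂) = 1.6531 × 1.0694 = 1.7678.
θ_B(1→3) = arctan(1.7678) = 60.50°.

θ_B ≈ 60.50°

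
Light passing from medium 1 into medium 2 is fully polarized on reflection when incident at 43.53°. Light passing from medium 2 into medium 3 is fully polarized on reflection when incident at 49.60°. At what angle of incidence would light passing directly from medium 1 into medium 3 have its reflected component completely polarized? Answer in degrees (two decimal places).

n₂/n₁ = tan 43.53° = 0.9500 and n₃/n₂ = tan 49.60° = 1.1750.
n₃/n₁ = 1.1162. Then tan θ_B(1→3) = n₃/n₁, so θ_B(1→3) = arctan(1.1162) = 48.14°.

θ_B ≈ 48.14°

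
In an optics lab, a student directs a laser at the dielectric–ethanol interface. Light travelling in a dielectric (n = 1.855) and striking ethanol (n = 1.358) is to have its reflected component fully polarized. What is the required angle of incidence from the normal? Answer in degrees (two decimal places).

θ_B ≈ 36.21°

tan θ_B = n₂/n₁ = 1.358/1.855 = 0.7321.
θ_B = arctan(0.7321) = 36.21°.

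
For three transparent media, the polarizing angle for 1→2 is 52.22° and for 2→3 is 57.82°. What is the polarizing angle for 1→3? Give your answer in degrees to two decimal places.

θ_B ≈ 64.00°

n₂/n₁ = tan 52.22° = 1.2901 and n₃/n₂ = tan 57.82° = 1.5892.
So n₃/n₁ = (n₂/n₁)(n₃/n₂) = 1.2901 × 1.5892 = 2.0503.
θ_B(1→3) = arctan(2.0503) = 64.00°.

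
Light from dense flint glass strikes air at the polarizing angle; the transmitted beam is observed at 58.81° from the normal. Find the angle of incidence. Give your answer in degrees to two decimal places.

θ_B ≈ 31.19°

Since the reflected and refracted rays are at right angles at the polarizing angle, θ_B + θ_t = 90°.
θ_B = 90° − 58.81° = 31.19°.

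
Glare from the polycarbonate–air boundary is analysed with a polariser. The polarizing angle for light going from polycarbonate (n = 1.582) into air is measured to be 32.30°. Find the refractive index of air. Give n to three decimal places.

n ≈ 1.000

Full polarization of the reflected beam means tan θ_B = n₂/n₁, where n₁ is the incident medium (polycarbonate).
n₂ = n₁ tan θ_B = 1.582 × tan 32.30° = 1.000.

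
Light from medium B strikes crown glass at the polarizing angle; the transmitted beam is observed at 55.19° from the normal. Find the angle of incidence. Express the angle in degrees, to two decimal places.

Since the reflected and refracted rays are at right angles at the polarizing angle, θ_B + θ_t = 90°.
θ_B = 90° − 55.19° = 34.81°.

θ_B ≈ 34.81°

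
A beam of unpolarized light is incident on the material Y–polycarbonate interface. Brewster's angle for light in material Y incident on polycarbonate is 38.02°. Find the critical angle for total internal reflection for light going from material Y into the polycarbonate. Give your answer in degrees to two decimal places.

tan θ_B = n₂/n₁ = tan 38.02° = 0.7818.
Total internal reflection: sin θ_c = n₂/n₁ = 0.7818.
θ_c = arcsin(0.7818) = 51.43°.

θ_c ≈ 51.43°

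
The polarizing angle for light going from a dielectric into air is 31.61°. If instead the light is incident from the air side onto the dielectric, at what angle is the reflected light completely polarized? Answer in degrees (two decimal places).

Reversing the direction swaps n₁ and n₂, so tan θ_B' = 1/tan θ_B and θ_B' = 90° − θ_B.
Hence θ_B' = 90° − 31.61° = 58.39°.

θ_B' ≈ 58.39°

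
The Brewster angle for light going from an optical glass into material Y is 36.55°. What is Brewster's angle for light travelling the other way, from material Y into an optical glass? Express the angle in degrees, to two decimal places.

Reversing the direction swaps n₁ and n₂, so tan θ_B' = 1/tan θ_B and θ_B' = 90° − θ_B.
Hence θ_B' = 90° − 36.55° = 53.45°.

θ_B' ≈ 53.45°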